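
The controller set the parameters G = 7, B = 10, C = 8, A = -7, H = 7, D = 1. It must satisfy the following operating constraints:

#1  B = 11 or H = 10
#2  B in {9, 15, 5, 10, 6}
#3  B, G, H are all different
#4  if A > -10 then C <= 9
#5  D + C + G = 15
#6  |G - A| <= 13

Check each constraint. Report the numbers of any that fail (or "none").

#1 B = 10 ≠ 11 and H = 7 ≠ 10; both disjuncts false  ✗
#2 B = 10 is in {9, 15, 5, 10, 6}  ✓
#3 G = H = 7, not all different  ✗
#4 A = -7 > -10, so we need C ≤ 9; C = 8 ≤ 9  ✓
#5 D + C + G = 1 + 8 + 7 = 16, not 15  ✗
#6 |7 - (-7)| = 14; 14 > 13, exceeds bound 13  ✗

No — constraints 1, 3, 5, and 6 are not satisfied.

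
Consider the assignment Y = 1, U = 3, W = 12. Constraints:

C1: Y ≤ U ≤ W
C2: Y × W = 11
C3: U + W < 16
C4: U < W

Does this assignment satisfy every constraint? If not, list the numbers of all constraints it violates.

C1: values 1 ≤ 3 ≤ 12  true
C2: Y × W = 1 × 12 = 12, not 11  false
C3: U + W = 3 + 12 = 15; 15 < 16  true
C4: U = 3, W = 12; 3 < 12  true

Constraint 2 does not hold.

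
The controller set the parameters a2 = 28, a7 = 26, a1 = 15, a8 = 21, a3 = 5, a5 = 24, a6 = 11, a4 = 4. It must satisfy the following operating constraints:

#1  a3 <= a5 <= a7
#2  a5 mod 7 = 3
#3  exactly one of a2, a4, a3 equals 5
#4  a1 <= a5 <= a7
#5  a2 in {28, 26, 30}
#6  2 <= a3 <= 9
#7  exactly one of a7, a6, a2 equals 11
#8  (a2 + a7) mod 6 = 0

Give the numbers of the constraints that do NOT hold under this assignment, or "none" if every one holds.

The assignment satisfies every constraint.

#1 values 5 <= 24 <= 26 — holds.
#2 24 mod 7 = 3 — holds.
#3 a2=28, a4=4, a3=5; 1 of them equals 5 — holds.
#4 values 15 <= 24 <= 26 — holds.
#5 a2 = 28 is in {28, 26, 30} — holds.
#6 a3 = 5 lies in [2, 9] — holds.
#7 a7=26, a6=11, a2=28; 1 of them equals 11 — holds.
#8 a2 + a7 = 54; 54 mod 6 = 0 — holds.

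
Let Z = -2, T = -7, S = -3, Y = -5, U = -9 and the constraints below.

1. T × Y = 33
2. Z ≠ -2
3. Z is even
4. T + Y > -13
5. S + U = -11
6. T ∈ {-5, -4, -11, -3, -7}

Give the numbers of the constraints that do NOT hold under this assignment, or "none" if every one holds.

1. T × Y = -7 × (-5) = 35, not 33  FAIL
2. Z = -2, but -2 is required to differ  FAIL
3. Z = -2 is even  OK
4. T + Y = -7 + (-5) = -12; -12 > -13  OK
5. S + U = -3 + (-9) = -12, not -11  FAIL
6. T = -7 is in {-5, -4, -11, -3, -7}  OK

Constraints 1, 2, and 5 do not hold.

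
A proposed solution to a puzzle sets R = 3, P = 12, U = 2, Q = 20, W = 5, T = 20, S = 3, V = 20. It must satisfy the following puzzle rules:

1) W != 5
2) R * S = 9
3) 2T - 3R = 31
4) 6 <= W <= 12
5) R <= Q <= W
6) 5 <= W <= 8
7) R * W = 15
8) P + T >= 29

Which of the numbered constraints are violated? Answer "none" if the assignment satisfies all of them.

1) W = 5, but 5 is required to differ  ✗
2) R * S = 3 * 3 = 9  ✓
3) 2T - 3R = 2(20) - 3(3) = 31  ✓
4) W = 5 is outside [6, 12]  ✗
5) values 3, 20, 5; Q = 20 is not <= W = 5  ✗
6) W = 5 lies in [5, 8]  ✓
7) R * W = 3 * 5 = 15  ✓
8) P + T = 12 + 20 = 32; 32 ≥ 29  ✓

Constraints 1, 4, and 5 are violated.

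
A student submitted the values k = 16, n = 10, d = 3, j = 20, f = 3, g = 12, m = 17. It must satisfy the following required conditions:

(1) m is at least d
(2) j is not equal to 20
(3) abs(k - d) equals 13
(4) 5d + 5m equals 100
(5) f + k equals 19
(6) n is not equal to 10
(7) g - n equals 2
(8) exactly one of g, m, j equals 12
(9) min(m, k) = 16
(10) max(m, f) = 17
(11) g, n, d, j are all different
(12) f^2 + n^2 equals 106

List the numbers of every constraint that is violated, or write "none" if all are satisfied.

Constraints 2, 6, 12 are violated.

(1) m = 17, d = 3; 17 ≥ 3  ✔
(2) j = 20, but 20 is required to differ  ✘
(3) abs(16 - 3) = 13  ✔
(4) 5d + 5m = 5(3) + 5(17) = 100  ✔
(5) f + k = 3 + 16 = 19  ✔
(6) n = 10, but 10 is required to differ  ✘
(7) g - n = 12 - 10 = 2  ✔
(8) g=12, m=17, j=20; 1 of them equals 12  ✔
(9) min(17, 16) = 16  ✔
(10) max(17, 3) = 17  ✔
(11) values 12, 10, 3, 20 are pairwise distinct  ✔
(12) f^2 + n^2 = 3^2 + 10^2 = 9 + 100 = 109, not 106  ✘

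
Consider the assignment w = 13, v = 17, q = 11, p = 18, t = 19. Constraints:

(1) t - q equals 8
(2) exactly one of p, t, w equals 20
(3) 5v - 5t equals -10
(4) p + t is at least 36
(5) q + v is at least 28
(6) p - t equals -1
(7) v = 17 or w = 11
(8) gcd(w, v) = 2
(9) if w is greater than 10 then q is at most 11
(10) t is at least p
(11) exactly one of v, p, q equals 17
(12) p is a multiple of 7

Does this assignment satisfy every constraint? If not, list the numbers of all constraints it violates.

Constraints 2, 8, and 12 do not hold.

(1) t - q = 19 - 11 = 8  true
(2) p=18, t=19, w=13; 0 of them equal 20, not exactly one  false
(3) 5v - 5t = 5(17) - 5(19) = -10  true
(4) p + t = 18 + 19 = 37; 37 ≥ 36  true
(5) q + v = 11 + 17 = 28; 28 ≥ 28  true
(6) p - t = 18 - 19 = -1  true
(7) v = 17 = 17 (first disjunct)  true
(8) gcd(13, 17) = 1, not 2  false
(9) w = 13 > 10, so we need q ≤ 11; q = 11 ≤ 11  true
(10) t = 19, p = 18; 19 ≥ 18  true
(11) v=17, p=18, q=11; 1 of them equals 17  true
(12) 18 = 7*2 + 4, so 7 does not divide 18  false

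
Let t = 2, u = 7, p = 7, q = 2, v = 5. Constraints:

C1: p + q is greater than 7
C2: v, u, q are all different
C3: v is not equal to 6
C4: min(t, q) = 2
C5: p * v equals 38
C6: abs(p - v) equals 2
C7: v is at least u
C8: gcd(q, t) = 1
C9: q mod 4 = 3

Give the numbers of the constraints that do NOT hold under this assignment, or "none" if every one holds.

C1: p + q = 7 + 2 = 9; 9 > 7  true
C2: values 5, 7, 2 are pairwise distinct  true
C3: v = 5, and 5 ≠ 6  true
C4: min(2, 2) = 2  true
C5: p * v = 7 * 5 = 35, not 38  false
C6: abs(7 - 5) = 2  true
C7: v = 5, u = 7; 5 < 7 (want ≥)  false
C8: gcd(2, 2) = 2, not 1  false
C9: 2 mod 4 = 2, not 3  false

No — constraints 5, 7, 8, and 9 are not satisfied.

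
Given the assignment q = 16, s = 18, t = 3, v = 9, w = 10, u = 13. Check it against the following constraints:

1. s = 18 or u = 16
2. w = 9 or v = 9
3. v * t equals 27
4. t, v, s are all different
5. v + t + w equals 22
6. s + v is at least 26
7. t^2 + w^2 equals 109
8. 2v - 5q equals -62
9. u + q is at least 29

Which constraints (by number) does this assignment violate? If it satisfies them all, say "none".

None — every constraint holds.

1. s = 18 = 18 (first disjunct) — OK.
2. w = 10 ≠ 9, but v = 9 = 9 (second disjunct) — OK.
3. v * t = 9 * 3 = 27 — OK.
4. values 3, 9, 18 are pairwise distinct — OK.
5. v + t + w = 9 + 3 + 10 = 22 — OK.
6. s + v = 18 + 9 = 27; 27 ≥ 26 — OK.
7. t^2 + w^2 = 3^2 + 10^2 = 9 + 100 = 109 — OK.
8. 2v - 5q = 2(9) - 5(16) = -62 — OK.
9. u + q = 13 + 16 = 29; 29 ≥ 29 — OK.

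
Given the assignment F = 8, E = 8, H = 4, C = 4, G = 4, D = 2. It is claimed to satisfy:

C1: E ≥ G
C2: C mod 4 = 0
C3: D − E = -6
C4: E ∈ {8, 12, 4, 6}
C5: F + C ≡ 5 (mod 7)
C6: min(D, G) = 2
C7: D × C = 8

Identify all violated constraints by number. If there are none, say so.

All constraints are satisfied.

C1: E = 8, G = 4; 8 ≥ 4  true
C2: 4 mod 4 = 0  true
C3: D − E = 2 − 8 = -6  true
C4: E = 8 is in {8, 12, 4, 6}  true
C5: F + C = 12; 12 mod 7 = 5  true
C6: min(2, 4) = 2  true
C7: D × C = 2 × 4 = 8  true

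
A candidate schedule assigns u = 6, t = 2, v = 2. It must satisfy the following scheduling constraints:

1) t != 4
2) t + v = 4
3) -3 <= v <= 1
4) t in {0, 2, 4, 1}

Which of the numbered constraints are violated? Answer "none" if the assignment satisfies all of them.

1) t = 2, and 2 ≠ 4  OK
2) t + v = 2 + 2 = 4  OK
3) v = 2 is outside [-3, 1]  FAIL
4) t = 2 is in {0, 2, 4, 1}  OK

Constraint 3 is violated.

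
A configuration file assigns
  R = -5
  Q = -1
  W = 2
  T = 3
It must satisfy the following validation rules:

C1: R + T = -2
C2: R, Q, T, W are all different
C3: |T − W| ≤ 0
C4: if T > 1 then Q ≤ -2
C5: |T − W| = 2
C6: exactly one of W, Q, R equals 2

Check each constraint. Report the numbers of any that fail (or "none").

No — constraints 3, 4, and 5 are not satisfied.

C1: R + T = -5 + 3 = -2  true
C2: values -5, -1, 3, 2 are pairwise distinct  true
C3: |3 − 2| = 1; 1 > 0, exceeds bound 0  false
C4: T = 3 > 1, so we need Q ≤ -2; but Q = -1 > -2  false
C5: |3 − 2| = 1, not 2  false
C6: W=2, Q=-1, R=-5; 1 of them equals 2  true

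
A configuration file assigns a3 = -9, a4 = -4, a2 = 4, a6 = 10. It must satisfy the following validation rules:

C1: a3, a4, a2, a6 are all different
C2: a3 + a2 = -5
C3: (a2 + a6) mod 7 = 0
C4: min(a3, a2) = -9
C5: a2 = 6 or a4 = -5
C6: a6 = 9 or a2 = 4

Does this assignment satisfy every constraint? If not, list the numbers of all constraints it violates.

No — constraint 5 is not satisfied.

C1: values -9, -4, 4, 10 are pairwise distinct  yes
C2: a3 + a2 = -9 + 4 = -5  yes
C3: a2 + a6 = 14; 14 mod 7 = 0  yes
C4: min(-9, 4) = -9  yes
C5: a2 = 4 ≠ 6 and a4 = -4 ≠ -5; both disjuncts false  no
C6: a6 = 10 ≠ 9, but a2 = 4 = 4 (second disjunct)  yes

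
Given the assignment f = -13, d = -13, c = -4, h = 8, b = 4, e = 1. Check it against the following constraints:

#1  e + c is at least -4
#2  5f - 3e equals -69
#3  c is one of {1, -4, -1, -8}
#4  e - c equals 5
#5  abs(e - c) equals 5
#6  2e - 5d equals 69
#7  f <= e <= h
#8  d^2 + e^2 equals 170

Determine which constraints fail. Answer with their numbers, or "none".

#1 e + c = 1 + (-4) = -3; -3 ≥ -4  holds
#2 5f - 3e = 5(-13) - 3(1) = -68, not -69  fails
#3 c = -4 is in {1, -4, -1, -8}  holds
#4 e - c = 1 - (-4) = 5  holds
#5 abs(1 - (-4)) = 5  holds
#6 2e - 5d = 2(1) - 5(-13) = 67, not 69  fails
#7 values -13 <= 1 <= 8  holds
#8 d^2 + e^2 = (-13)^2 + 1^2 = 169 + 1 = 170  holds

The assignment fails constraints 2 and 6.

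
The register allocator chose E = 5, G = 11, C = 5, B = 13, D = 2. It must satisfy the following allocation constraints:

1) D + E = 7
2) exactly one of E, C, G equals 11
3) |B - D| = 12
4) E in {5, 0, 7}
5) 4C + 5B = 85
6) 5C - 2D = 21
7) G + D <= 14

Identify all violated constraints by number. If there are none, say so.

Constraint 3 is violated.

1) D + E = 2 + 5 = 7 — OK.
2) E=5, C=5, G=11; 1 of them equals 11 — OK.
3) |13 - 2| = 11, not 12 — violated.
4) E = 5 is in {5, 0, 7} — OK.
5) 4C + 5B = 4(5) + 5(13) = 85 — OK.
6) 5C - 2D = 5(5) - 2(2) = 21 — OK.
7) G + D = 11 + 2 = 13; 13 ≤ 14 — OK.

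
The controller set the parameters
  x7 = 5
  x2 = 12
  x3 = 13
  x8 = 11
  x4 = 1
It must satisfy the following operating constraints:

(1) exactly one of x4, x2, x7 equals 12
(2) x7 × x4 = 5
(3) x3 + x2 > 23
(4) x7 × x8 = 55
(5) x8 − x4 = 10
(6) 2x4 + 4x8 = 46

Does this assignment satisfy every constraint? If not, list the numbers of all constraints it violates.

(1) x4=1, x2=12, x7=5; 1 of them equals 12  ✔
(2) x7 × x4 = 5 × 1 = 5  ✔
(3) x3 + x2 = 13 + 12 = 25; 25 > 23  ✔
(4) x7 × x8 = 5 × 11 = 55  ✔
(5) x8 − x4 = 11 − 1 = 10  ✔
(6) 2x4 + 4x8 = 2(1) + 4(11) = 46  ✔

All constraints are satisfied.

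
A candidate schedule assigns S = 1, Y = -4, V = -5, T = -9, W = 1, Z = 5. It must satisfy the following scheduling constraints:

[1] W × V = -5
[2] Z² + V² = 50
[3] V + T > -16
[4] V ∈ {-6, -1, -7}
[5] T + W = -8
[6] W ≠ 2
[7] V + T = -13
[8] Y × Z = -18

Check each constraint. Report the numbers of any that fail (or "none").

The assignment fails constraints 4, 7, 8.

[1] W × V = 1 × (-5) = -5 — holds.
[2] Z² + V² = 5² + (-5)² = 25 + 25 = 50 — holds.
[3] V + T = -5 + (-9) = -14; -14 > -16 — holds.
[4] V = -5 is not in {-6, -1, -7} — fails.
[5] T + W = -9 + 1 = -8 — holds.
[6] W = 1, and 1 ≠ 2 — holds.
[7] V + T = -5 + (-9) = -14, not -13 — fails.
[8] Y × Z = -4 × 5 = -20, not -18 — fails.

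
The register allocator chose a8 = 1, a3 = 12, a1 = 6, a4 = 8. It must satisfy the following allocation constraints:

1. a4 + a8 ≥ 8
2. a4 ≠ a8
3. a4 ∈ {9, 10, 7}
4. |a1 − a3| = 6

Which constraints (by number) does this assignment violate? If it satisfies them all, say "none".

Constraint 3 is violated.

1. a4 + a8 = 8 + 1 = 9; 9 ≥ 8  holds
2. a4 = 8, a8 = 1; distinct  holds
3. a4 = 8 is not in {9, 10, 7}  fails
4. |6 − 12| = 6  holds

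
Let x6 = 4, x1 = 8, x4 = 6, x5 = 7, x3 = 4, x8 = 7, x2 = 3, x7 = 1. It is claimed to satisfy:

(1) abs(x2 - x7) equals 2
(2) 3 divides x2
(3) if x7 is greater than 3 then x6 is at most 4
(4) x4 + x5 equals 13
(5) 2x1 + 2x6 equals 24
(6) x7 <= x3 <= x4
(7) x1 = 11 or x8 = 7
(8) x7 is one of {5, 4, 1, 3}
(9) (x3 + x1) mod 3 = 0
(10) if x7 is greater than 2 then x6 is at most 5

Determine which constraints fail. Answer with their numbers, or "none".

Yes — all constraints hold.

(1) abs(3 - 1) = 2 — holds.
(2) 3 / 3 = 1, so 3 divides 3 — holds.
(3) x7 = 1, not > 3; antecedent false, conditional vacuously true — holds.
(4) x4 + x5 = 6 + 7 = 13 — holds.
(5) 2x1 + 2x6 = 2(8) + 2(4) = 24 — holds.
(6) values 1 <= 4 <= 6 — holds.
(7) x1 = 8 ≠ 11, but x8 = 7 = 7 (second disjunct) — holds.
(8) x7 = 1 is in {5, 4, 1, 3} — holds.
(9) x3 + x1 = 12; 12 mod 3 = 0 — holds.
(10) x7 = 1, not > 2; antecedent false, conditional vacuously true — holds.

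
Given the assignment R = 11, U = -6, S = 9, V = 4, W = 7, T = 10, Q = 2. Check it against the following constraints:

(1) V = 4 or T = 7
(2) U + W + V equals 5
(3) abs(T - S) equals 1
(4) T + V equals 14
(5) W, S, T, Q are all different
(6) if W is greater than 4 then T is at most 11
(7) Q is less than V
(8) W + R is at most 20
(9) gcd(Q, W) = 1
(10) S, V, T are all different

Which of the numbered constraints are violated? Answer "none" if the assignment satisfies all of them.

The assignment satisfies every constraint.

(1) V = 4 = 4 (first disjunct) — holds.
(2) U + W + V = -6 + 7 + 4 = 5 — holds.
(3) abs(10 - 9) = 1 — holds.
(4) T + V = 10 + 4 = 14 — holds.
(5) values 7, 9, 10, 2 are pairwise distinct — holds.
(6) W = 7 > 4, so we need T ≤ 11; T = 10 ≤ 11 — holds.
(7) Q = 2, V = 4; 2 < 4 — holds.
(8) W + R = 7 + 11 = 18; 18 ≤ 20 — holds.
(9) gcd(2, 7) = 1 — holds.
(10) values 9, 4, 10 are pairwise distinct — holds.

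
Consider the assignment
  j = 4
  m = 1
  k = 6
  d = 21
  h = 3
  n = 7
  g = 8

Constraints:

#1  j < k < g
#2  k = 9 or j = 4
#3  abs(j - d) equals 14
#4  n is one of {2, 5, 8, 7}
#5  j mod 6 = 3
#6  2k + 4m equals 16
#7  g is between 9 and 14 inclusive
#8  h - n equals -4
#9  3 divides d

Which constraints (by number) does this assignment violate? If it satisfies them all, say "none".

#1 values 4 < 6 < 8  OK
#2 k = 6 ≠ 9, but j = 4 = 4 (second disjunct)  OK
#3 abs(4 - 21) = 17, not 14  FAIL
#4 n = 7 is in {2, 5, 8, 7}  OK
#5 4 mod 6 = 4, not 3  FAIL
#6 2k + 4m = 2(6) + 4(1) = 16  OK
#7 g = 8 is outside [9, 14]  FAIL
#8 h - n = 3 - 7 = -4  OK
#9 21 / 3 = 7, so 3 divides 21  OK

Constraints 3, 5, 7 are violated.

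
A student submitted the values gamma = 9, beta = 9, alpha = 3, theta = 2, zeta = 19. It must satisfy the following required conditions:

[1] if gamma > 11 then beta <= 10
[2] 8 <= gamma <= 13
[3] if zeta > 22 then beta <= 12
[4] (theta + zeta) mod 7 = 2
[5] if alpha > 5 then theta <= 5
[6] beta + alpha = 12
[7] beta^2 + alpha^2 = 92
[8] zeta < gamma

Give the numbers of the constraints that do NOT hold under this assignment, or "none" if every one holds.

The assignment fails constraints 4, 7, 8.

[1] gamma = 9, not > 11; antecedent false, conditional vacuously true — satisfied.
[2] gamma = 9 lies in [8, 13] — satisfied.
[3] zeta = 19, not > 22; antecedent false, conditional vacuously true — satisfied.
[4] theta + zeta = 21; 21 mod 7 = 0, not 2 — violated.
[5] alpha = 3, not > 5; antecedent false, conditional vacuously true — satisfied.
[6] beta + alpha = 9 + 3 = 12 — satisfied.
[7] beta^2 + alpha^2 = 9^2 + 3^2 = 81 + 9 = 90, not 92 — violated.
[8] zeta = 19, gamma = 9; 19 ≥ 9 (want <) — violated.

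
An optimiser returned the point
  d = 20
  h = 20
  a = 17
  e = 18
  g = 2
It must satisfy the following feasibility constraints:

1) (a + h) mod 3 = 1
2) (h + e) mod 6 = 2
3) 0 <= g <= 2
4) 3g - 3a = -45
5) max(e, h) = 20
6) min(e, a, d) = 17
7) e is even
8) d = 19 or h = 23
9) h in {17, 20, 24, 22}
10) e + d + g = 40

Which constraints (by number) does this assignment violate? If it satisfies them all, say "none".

1) a + h = 37; 37 mod 3 = 1 — OK.
2) h + e = 38; 38 mod 6 = 2 — OK.
3) g = 2 lies in [0, 2] — OK.
4) 3g - 3a = 3(2) - 3(17) = -45 — OK.
5) max(18, 20) = 20 — OK.
6) min(18, 17, 20) = 17 — OK.
7) e = 18 is even — OK.
8) d = 20 ≠ 19 and h = 20 ≠ 23; both disjuncts false — violated.
9) h = 20 is in {17, 20, 24, 22} — OK.
10) e + d + g = 18 + 20 + 2 = 40 — OK.

The assignment fails constraint 8.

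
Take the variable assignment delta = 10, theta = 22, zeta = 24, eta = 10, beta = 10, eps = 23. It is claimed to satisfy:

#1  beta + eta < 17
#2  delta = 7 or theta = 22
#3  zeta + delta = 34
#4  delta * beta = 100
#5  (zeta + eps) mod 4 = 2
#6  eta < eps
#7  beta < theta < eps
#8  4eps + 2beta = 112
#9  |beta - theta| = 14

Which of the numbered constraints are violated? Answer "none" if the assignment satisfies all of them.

No — constraints 1, 5, and 9 are not satisfied.

#1 beta + eta = 10 + 10 = 20; 20 ≥ 17, bound 17 not met — violated.
#2 delta = 10 ≠ 7, but theta = 22 = 22 (second disjunct) — satisfied.
#3 zeta + delta = 24 + 10 = 34 — satisfied.
#4 delta * beta = 10 * 10 = 100 — satisfied.
#5 zeta + eps = 47; 47 mod 4 = 3, not 2 — violated.
#6 eta = 10, eps = 23; 10 < 23 — satisfied.
#7 values 10 < 22 < 23 — satisfied.
#8 4eps + 2beta = 4(23) + 2(10) = 112 — satisfied.
#9 |10 - 22| = 12, not 14 — violated.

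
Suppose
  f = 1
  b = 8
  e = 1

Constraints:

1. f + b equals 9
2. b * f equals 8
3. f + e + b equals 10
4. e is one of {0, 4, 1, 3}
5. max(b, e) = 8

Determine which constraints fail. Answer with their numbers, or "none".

The assignment satisfies every constraint.

1. f + b = 1 + 8 = 9 — satisfied.
2. b * f = 8 * 1 = 8 — satisfied.
3. f + e + b = 1 + 1 + 8 = 10 — satisfied.
4. e = 1 is in {0, 4, 1, 3} — satisfied.
5. max(8, 1) = 8 — satisfied.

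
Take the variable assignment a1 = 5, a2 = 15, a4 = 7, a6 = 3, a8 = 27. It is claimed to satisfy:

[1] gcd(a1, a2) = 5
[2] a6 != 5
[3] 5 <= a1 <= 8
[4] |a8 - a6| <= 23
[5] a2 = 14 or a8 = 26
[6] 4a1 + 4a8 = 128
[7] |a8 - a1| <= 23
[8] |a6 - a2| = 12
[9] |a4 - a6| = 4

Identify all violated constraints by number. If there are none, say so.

[1] gcd(5, 15) = 5 — holds.
[2] a6 = 3, and 3 ≠ 5 — holds.
[3] a1 = 5 lies in [5, 8] — holds.
[4] |27 - 3| = 24; 24 > 23, exceeds bound 23 — does not hold.
[5] a2 = 15 ≠ 14 and a8 = 27 ≠ 26; both disjuncts false — does not hold.
[6] 4a1 + 4a8 = 4(5) + 4(27) = 128 — holds.
[7] |27 - 5| = 22; 22 ≤ 23 — holds.
[8] |3 - 15| = 12 — holds.
[9] |7 - 3| = 4 — holds.

Constraints 4 and 5 do not hold.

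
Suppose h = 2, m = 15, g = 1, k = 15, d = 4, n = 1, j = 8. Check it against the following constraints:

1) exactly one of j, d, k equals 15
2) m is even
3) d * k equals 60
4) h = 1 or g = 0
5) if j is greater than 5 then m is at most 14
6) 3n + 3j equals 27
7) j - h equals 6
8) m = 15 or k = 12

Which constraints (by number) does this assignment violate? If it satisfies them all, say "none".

1) j=8, d=4, k=15; 1 of them equals 15  ✔
2) m = 15 is odd  ✘
3) d * k = 4 * 15 = 60  ✔
4) h = 2 ≠ 1 and g = 1 ≠ 0; both disjuncts false  ✘
5) j = 8 > 5, so we need m ≤ 14; but m = 15 > 14  ✘
6) 3n + 3j = 3(1) + 3(8) = 27  ✔
7) j - h = 8 - 2 = 6  ✔
8) m = 15 = 15 (first disjunct)  ✔

The assignment fails constraints 2, 4, and 5.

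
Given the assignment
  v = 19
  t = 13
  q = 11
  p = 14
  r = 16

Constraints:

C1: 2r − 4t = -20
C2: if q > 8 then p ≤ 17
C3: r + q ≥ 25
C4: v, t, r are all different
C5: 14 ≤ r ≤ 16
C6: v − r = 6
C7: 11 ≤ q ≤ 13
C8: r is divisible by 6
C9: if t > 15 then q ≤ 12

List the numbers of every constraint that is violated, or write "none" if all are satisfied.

C1: 2r − 4t = 2(16) − 4(13) = -20 — holds.
C2: q = 11 > 8, so we need p ≤ 17; p = 14 ≤ 17 — holds.
C3: r + q = 16 + 11 = 27; 27 ≥ 25 — holds.
C4: values 19, 13, 16 are pairwise distinct — holds.
C5: r = 16 lies in [14, 16] — holds.
C6: v − r = 19 − 16 = 3, not 6 — does not hold.
C7: q = 11 lies in [11, 13] — holds.
C8: 16 = 6×2 + 4, so 6 does not divide 16 — does not hold.
C9: t = 13, not > 15; antecedent false, conditional vacuously true — holds.

Constraints 6 and 8 do not hold.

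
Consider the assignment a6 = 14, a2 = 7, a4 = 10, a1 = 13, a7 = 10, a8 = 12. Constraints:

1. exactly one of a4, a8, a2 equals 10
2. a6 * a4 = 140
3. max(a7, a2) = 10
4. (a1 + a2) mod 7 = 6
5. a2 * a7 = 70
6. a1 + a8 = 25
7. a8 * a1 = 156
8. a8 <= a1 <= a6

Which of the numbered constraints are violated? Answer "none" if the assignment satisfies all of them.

1. a4=10, a8=12, a2=7; 1 of them equals 10  OK
2. a6 * a4 = 14 * 10 = 140  OK
3. max(10, 7) = 10  OK
4. a1 + a2 = 20; 20 mod 7 = 6  OK
5. a2 * a7 = 7 * 10 = 70  OK
6. a1 + a8 = 13 + 12 = 25  OK
7. a8 * a1 = 12 * 13 = 156  OK
8. values 12 <= 13 <= 14  OK

All constraints are satisfied.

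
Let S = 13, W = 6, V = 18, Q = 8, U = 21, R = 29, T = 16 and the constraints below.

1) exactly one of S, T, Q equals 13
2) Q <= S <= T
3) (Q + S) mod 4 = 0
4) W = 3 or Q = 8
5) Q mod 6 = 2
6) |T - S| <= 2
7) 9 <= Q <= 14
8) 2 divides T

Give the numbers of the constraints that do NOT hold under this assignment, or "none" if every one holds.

1) S=13, T=16, Q=8; 1 of them equals 13  OK
2) values 8 <= 13 <= 16  OK
3) Q + S = 21; 21 mod 4 = 1, not 0  FAIL
4) W = 6 ≠ 3, but Q = 8 = 8 (second disjunct)  OK
5) 8 mod 6 = 2  OK
6) |16 - 13| = 3; 3 > 2, exceeds bound 2  FAIL
7) Q = 8 is outside [9, 14]  FAIL
8) 16 / 2 = 8, so 2 divides 16  OK

Violated: 3, 6, and 7.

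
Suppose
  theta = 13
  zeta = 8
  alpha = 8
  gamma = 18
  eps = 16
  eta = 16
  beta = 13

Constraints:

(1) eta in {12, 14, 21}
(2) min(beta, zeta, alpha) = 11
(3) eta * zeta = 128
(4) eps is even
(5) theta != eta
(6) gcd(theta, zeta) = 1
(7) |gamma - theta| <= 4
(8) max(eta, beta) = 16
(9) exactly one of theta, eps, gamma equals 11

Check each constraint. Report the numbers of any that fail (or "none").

Constraints 1, 2, 7, 9 do not hold.

(1) eta = 16 is not in {12, 14, 21} — violated.
(2) min(13, 8, 8) = 8, not 11 — violated.
(3) eta * zeta = 16 * 8 = 128 — OK.
(4) eps = 16 is even — OK.
(5) theta = 13, eta = 16; distinct — OK.
(6) gcd(13, 8) = 1 — OK.
(7) |18 - 13| = 5; 5 > 4, exceeds bound 4 — violated.
(8) max(16, 13) = 16 — OK.
(9) theta=13, eps=16, gamma=18; 0 of them equal 11, not exactly one — violated.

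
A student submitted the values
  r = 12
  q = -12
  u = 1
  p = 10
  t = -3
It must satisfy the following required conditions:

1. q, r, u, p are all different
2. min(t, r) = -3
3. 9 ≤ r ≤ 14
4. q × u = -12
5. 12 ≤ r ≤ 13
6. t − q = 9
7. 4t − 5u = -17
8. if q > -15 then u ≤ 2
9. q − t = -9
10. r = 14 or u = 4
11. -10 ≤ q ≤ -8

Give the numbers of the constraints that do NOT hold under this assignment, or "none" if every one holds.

Constraints 10, 11 are violated.

1. values -12, 12, 1, 10 are pairwise distinct — holds.
2. min(-3, 12) = -3 — holds.
3. r = 12 lies in [9, 14] — holds.
4. q × u = -12 × 1 = -12 — holds.
5. r = 12 lies in [12, 13] — holds.
6. t − q = -3 − (-12) = 9 — holds.
7. 4t − 5u = 4(-3) − 5(1) = -17 — holds.
8. q = -12 > -15, so we need u ≤ 2; u = 1 ≤ 2 — holds.
9. q − t = -12 − (-3) = -9 — holds.
10. r = 12 ≠ 14 and u = 1 ≠ 4; both disjuncts false — fails.
11. q = -12 is outside [-10, -8] — fails.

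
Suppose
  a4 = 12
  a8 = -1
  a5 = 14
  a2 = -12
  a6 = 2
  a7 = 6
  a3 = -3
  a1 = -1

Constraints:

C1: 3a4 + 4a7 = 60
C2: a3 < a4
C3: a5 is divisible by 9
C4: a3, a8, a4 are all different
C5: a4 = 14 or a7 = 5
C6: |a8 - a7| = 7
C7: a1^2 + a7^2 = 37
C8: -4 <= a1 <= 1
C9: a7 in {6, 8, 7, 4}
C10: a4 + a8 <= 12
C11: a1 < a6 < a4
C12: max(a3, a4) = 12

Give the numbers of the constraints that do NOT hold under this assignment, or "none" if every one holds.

Constraints 3 and 5 are violated.

C1: 3a4 + 4a7 = 3(12) + 4(6) = 60  OK
C2: a3 = -3, a4 = 12; -3 < 12  OK
C3: 14 = 9*1 + 5, so 9 does not divide 14  FAIL
C4: values -3, -1, 12 are pairwise distinct  OK
C5: a4 = 12 ≠ 14 and a7 = 6 ≠ 5; both disjuncts false  FAIL
C6: |-1 - 6| = 7  OK
C7: a1^2 + a7^2 = (-1)^2 + 6^2 = 1 + 36 = 37  OK
C8: a1 = -1 lies in [-4, 1]  OK
C9: a7 = 6 is in {6, 8, 7, 4}  OK
C10: a4 + a8 = 12 + (-1) = 11; 11 ≤ 12  OK
C11: values -1 < 2 < 12  OK
C12: max(-3, 12) = 12  OK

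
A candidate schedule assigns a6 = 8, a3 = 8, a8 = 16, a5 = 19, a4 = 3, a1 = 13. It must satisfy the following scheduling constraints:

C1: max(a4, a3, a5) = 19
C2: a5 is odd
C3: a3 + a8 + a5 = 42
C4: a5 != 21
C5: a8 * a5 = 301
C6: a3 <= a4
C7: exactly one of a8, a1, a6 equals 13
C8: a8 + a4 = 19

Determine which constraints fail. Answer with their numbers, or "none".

C1: max(3, 8, 19) = 19  holds
C2: a5 = 19 is odd  holds
C3: a3 + a8 + a5 = 8 + 16 + 19 = 43, not 42  fails
C4: a5 = 19, and 19 ≠ 21  holds
C5: a8 * a5 = 16 * 19 = 304, not 301  fails
C6: a3 = 8, a4 = 3; 8 > 3 (want ≤)  fails
C7: a8=16, a1=13, a6=8; 1 of them equals 13  holds
C8: a8 + a4 = 16 + 3 = 19  holds

Violated: 3, 5, and 6.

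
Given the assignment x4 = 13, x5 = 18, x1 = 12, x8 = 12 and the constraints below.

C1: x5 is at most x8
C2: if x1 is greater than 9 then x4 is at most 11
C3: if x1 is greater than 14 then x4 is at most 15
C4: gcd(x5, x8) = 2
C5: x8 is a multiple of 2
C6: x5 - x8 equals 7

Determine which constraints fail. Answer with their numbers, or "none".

C1: x5 = 18, x8 = 12; 18 > 12 (want ≤) — violated.
C2: x1 = 12 > 9, so we need x4 ≤ 11; but x4 = 13 > 11 — violated.
C3: x1 = 12, not > 14; antecedent false, conditional vacuously true — satisfied.
C4: gcd(18, 12) = 6, not 2 — violated.
C5: 12 / 2 = 6, so 2 divides 12 — satisfied.
C6: x5 - x8 = 18 - 12 = 6, not 7 — violated.

Violated: 1, 2, 4, 6.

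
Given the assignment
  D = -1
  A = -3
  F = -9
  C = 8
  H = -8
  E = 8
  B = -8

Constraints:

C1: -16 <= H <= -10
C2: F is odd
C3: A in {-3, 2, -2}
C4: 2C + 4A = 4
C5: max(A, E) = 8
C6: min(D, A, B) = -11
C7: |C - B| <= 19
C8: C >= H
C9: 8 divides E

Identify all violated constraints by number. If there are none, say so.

Violated: 1, 6.

C1: H = -8 is outside [-16, -10]  FAIL
C2: F = -9 is odd  OK
C3: A = -3 is in {-3, 2, -2}  OK
C4: 2C + 4A = 2(8) + 4(-3) = 4  OK
C5: max(-3, 8) = 8  OK
C6: min(-1, -3, -8) = -8, not -11  FAIL
C7: |8 - (-8)| = 16; 16 ≤ 19  OK
C8: C = 8, H = -8; 8 ≥ -8  OK
C9: 8 / 8 = 1, so 8 divides 8  OK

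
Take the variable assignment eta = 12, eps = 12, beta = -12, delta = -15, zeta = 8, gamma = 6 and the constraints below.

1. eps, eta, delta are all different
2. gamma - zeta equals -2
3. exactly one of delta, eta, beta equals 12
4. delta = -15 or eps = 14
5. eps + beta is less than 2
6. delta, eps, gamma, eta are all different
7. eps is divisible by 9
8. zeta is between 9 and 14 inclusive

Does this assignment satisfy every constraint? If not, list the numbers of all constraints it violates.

Constraints 1, 6, 7, and 8 are violated.

1. eps = eta = 12, not all different  false
2. gamma - zeta = 6 - 8 = -2  true
3. delta=-15, eta=12, beta=-12; 1 of them equals 12  true
4. delta = -15 = -15 (first disjunct)  true
5. eps + beta = 12 + (-12) = 0; 0 < 2  true
6. eps = eta = 12, not all different  false
7. 12 = 9*1 + 3, so 9 does not divide 12  false
8. zeta = 8 is outside [9, 14]  false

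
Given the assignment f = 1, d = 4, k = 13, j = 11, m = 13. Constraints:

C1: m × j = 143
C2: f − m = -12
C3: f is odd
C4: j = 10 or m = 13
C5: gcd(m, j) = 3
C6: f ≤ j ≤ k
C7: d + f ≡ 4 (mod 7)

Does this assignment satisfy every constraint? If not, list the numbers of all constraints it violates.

C1: m × j = 13 × 11 = 143 — holds.
C2: f − m = 1 − 13 = -12 — holds.
C3: f = 1 is odd — holds.
C4: j = 11 ≠ 10, but m = 13 = 13 (second disjunct) — holds.
C5: gcd(13, 11) = 1, not 3 — fails.
C6: values 1 ≤ 11 ≤ 13 — holds.
C7: d + f = 5; 5 mod 7 = 5, not 4 — fails.

Violated: 5 and 7.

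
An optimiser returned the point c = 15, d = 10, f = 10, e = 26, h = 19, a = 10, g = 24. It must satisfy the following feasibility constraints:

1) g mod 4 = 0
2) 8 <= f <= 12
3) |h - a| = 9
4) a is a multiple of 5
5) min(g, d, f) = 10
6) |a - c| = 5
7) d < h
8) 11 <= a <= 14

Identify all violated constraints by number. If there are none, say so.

Constraint 8 is violated.

1) 24 mod 4 = 0 — satisfied.
2) f = 10 lies in [8, 12] — satisfied.
3) |19 - 10| = 9 — satisfied.
4) 10 / 5 = 2, so 5 divides 10 — satisfied.
5) min(24, 10, 10) = 10 — satisfied.
6) |10 - 15| = 5 — satisfied.
7) d = 10, h = 19; 10 < 19 — satisfied.
8) a = 10 is outside [11, 14] — violated.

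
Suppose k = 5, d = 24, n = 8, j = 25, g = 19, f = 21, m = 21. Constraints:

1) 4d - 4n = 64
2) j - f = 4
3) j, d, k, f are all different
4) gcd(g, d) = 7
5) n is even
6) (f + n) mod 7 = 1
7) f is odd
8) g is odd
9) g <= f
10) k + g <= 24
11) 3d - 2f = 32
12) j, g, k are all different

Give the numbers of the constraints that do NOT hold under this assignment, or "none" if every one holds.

1) 4d - 4n = 4(24) - 4(8) = 64 — satisfied.
2) j - f = 25 - 21 = 4 — satisfied.
3) values 25, 24, 5, 21 are pairwise distinct — satisfied.
4) gcd(19, 24) = 1, not 7 — violated.
5) n = 8 is even — satisfied.
6) f + n = 29; 29 mod 7 = 1 — satisfied.
7) f = 21 is odd — satisfied.
8) g = 19 is odd — satisfied.
9) g = 19, f = 21; 19 ≤ 21 — satisfied.
10) k + g = 5 + 19 = 24; 24 ≤ 24 — satisfied.
11) 3d - 2f = 3(24) - 2(21) = 30, not 32 — violated.
12) values 25, 19, 5 are pairwise distinct — satisfied.

Constraints 4, 11 do not hold.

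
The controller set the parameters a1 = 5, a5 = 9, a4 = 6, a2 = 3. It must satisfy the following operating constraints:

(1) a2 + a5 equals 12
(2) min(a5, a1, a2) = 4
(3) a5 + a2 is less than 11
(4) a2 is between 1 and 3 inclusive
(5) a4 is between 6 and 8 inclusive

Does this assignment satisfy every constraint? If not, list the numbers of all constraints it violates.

The assignment fails constraints 2, 3.

(1) a2 + a5 = 3 + 9 = 12  yes
(2) min(9, 5, 3) = 3, not 4  no
(3) a5 + a2 = 9 + 3 = 12; 12 ≥ 11, bound 11 not met  no
(4) a2 = 3 lies in [1, 3]  yes
(5) a4 = 6 lies in [6, 8]  yes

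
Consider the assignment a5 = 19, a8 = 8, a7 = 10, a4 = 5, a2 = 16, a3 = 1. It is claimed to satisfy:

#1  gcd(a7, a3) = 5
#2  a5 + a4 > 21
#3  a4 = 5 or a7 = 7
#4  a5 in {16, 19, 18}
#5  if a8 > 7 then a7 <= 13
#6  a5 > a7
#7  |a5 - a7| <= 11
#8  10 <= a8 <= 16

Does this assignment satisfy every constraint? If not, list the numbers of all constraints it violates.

Violated: 1 and 8.

#1 gcd(10, 1) = 1, not 5  FAIL
#2 a5 + a4 = 19 + 5 = 24; 24 > 21  OK
#3 a4 = 5 = 5 (first disjunct)  OK
#4 a5 = 19 is in {16, 19, 18}  OK
#5 a8 = 8 > 7, so we need a7 ≤ 13; a7 = 10 ≤ 13  OK
#6 a5 = 19, a7 = 10; 19 > 10  OK
#7 |19 - 10| = 9; 9 ≤ 11  OK
#8 a8 = 8 is outside [10, 16]  FAIL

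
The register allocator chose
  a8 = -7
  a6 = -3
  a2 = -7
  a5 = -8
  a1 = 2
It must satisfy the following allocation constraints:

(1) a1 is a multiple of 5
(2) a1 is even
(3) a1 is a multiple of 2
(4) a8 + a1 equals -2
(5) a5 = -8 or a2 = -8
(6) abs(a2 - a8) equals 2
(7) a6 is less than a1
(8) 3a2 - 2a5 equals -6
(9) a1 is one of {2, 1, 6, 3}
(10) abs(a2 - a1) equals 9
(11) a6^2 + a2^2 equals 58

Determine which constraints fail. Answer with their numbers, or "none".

(1) 2 = 5*0 + 2, so 5 does not divide 2 — does not hold.
(2) a1 = 2 is even — holds.
(3) 2 / 2 = 1, so 2 divides 2 — holds.
(4) a8 + a1 = -7 + 2 = -5, not -2 — does not hold.
(5) a5 = -8 = -8 (first disjunct) — holds.
(6) abs(-7 - (-7)) = 0, not 2 — does not hold.
(7) a6 = -3, a1 = 2; -3 < 2 — holds.
(8) 3a2 - 2a5 = 3(-7) - 2(-8) = -5, not -6 — does not hold.
(9) a1 = 2 is in {2, 1, 6, 3} — holds.
(10) abs(-7 - 2) = 9 — holds.
(11) a6^2 + a2^2 = (-3)^2 + (-7)^2 = 9 + 49 = 58 — holds.

Violated: 1, 4, 6, and 8.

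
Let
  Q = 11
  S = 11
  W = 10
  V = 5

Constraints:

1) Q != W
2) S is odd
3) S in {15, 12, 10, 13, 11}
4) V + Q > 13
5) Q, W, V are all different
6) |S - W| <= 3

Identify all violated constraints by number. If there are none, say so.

1) Q = 11, W = 10; distinct — holds.
2) S = 11 is odd — holds.
3) S = 11 is in {15, 12, 10, 13, 11} — holds.
4) V + Q = 5 + 11 = 16; 16 > 13 — holds.
5) values 11, 10, 5 are pairwise distinct — holds.
6) |11 - 10| = 1; 1 ≤ 3 — holds.

None — every constraint holds.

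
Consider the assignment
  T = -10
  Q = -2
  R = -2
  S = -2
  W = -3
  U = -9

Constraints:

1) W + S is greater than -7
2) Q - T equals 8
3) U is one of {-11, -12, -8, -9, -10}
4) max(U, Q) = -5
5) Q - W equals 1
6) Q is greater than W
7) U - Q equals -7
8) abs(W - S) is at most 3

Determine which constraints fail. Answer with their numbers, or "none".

Violated: 4.

1) W + S = -3 + (-2) = -5; -5 > -7  holds
2) Q - T = -2 - (-10) = 8  holds
3) U = -9 is in {-11, -12, -8, -9, -10}  holds
4) max(-9, -2) = -2, not -5  fails
5) Q - W = -2 - (-3) = 1  holds
6) Q = -2, W = -3; -2 > -3  holds
7) U - Q = -9 - (-2) = -7  holds
8) abs(-3 - (-2)) = 1; 1 ≤ 3  holds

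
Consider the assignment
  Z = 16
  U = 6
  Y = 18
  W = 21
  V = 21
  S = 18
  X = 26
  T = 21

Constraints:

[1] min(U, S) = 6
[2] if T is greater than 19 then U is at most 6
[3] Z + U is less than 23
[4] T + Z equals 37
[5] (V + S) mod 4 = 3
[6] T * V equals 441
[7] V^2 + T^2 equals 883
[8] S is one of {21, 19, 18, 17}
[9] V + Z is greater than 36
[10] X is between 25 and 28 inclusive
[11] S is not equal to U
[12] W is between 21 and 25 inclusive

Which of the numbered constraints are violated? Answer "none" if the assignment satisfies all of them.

[1] min(6, 18) = 6 — OK.
[2] T = 21 > 19, so we need U ≤ 6; U = 6 ≤ 6 — OK.
[3] Z + U = 16 + 6 = 22; 22 < 23 — OK.
[4] T + Z = 21 + 16 = 37 — OK.
[5] V + S = 39; 39 mod 4 = 3 — OK.
[6] T * V = 21 * 21 = 441 — OK.
[7] V^2 + T^2 = 21^2 + 21^2 = 441 + 441 = 882, not 883 — violated.
[8] S = 18 is in {21, 19, 18, 17} — OK.
[9] V + Z = 21 + 16 = 37; 37 > 36 — OK.
[10] X = 26 lies in [25, 28] — OK.
[11] S = 18, U = 6; distinct — OK.
[12] W = 21 lies in [21, 25] — OK.

Constraint 7 is violated.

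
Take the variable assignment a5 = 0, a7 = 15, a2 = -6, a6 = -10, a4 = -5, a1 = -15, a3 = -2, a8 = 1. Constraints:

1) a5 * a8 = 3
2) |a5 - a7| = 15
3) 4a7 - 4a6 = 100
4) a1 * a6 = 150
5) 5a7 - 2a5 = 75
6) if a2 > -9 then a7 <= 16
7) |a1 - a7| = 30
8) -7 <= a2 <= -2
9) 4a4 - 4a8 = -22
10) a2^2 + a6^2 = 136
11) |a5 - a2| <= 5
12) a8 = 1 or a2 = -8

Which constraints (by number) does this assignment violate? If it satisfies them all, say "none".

Violated: 1, 9, 11.

1) a5 * a8 = 0 * 1 = 0, not 3  no
2) |0 - 15| = 15  yes
3) 4a7 - 4a6 = 4(15) - 4(-10) = 100  yes
4) a1 * a6 = -15 * (-10) = 150  yes
5) 5a7 - 2a5 = 5(15) - 2(0) = 75  yes
6) a2 = -6 > -9, so we need a7 ≤ 16; a7 = 15 ≤ 16  yes
7) |-15 - 15| = 30  yes
8) a2 = -6 lies in [-7, -2]  yes
9) 4a4 - 4a8 = 4(-5) - 4(1) = -24, not -22  no
10) a2^2 + a6^2 = (-6)^2 + (-10)^2 = 36 + 100 = 136  yes
11) |0 - (-6)| = 6; 6 > 5, exceeds bound 5  no
12) a8 = 1 = 1 (first disjunct)  yes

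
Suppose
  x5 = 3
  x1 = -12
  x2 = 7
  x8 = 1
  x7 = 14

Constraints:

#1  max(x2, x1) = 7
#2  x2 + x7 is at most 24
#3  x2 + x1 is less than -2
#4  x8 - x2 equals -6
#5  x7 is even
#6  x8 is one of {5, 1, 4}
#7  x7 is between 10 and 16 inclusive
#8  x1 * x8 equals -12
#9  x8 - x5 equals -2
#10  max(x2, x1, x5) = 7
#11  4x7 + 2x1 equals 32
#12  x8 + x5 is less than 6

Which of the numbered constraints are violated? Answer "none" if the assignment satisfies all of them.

#1 max(7, -12) = 7 — OK.
#2 x2 + x7 = 7 + 14 = 21; 21 ≤ 24 — OK.
#3 x2 + x1 = 7 + (-12) = -5; -5 < -2 — OK.
#4 x8 - x2 = 1 - 7 = -6 — OK.
#5 x7 = 14 is even — OK.
#6 x8 = 1 is in {5, 1, 4} — OK.
#7 x7 = 14 lies in [10, 16] — OK.
#8 x1 * x8 = -12 * 1 = -12 — OK.
#9 x8 - x5 = 1 - 3 = -2 — OK.
#10 max(7, -12, 3) = 7 — OK.
#11 4x7 + 2x1 = 4(14) + 2(-12) = 32 — OK.
#12 x8 + x5 = 1 + 3 = 4; 4 < 6 — OK.

Yes — all constraints hold.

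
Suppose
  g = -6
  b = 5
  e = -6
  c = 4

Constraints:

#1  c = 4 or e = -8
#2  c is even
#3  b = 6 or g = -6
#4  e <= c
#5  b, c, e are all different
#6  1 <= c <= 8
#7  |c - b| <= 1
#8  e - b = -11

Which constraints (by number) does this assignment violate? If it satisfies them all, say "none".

No violations.

#1 c = 4 = 4 (first disjunct)  ✓
#2 c = 4 is even  ✓
#3 b = 5 ≠ 6, but g = -6 = -6 (second disjunct)  ✓
#4 e = -6, c = 4; -6 ≤ 4  ✓
#5 values 5, 4, -6 are pairwise distinct  ✓
#6 c = 4 lies in [1, 8]  ✓
#7 |4 - 5| = 1; 1 ≤ 1  ✓
#8 e - b = -6 - 5 = -11  ✓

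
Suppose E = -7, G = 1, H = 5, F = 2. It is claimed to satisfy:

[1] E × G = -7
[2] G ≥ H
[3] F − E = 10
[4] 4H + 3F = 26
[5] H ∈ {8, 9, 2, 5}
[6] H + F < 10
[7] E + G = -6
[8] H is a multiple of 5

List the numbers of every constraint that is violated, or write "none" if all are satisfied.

Violated: 2 and 3.

[1] E × G = -7 × 1 = -7 — holds.
[2] G = 1, H = 5; 1 < 5 (want ≥) — does not hold.
[3] F − E = 2 − (-7) = 9, not 10 — does not hold.
[4] 4H + 3F = 4(5) + 3(2) = 26 — holds.
[5] H = 5 is in {8, 9, 2, 5} — holds.
[6] H + F = 5 + 2 = 7; 7 < 10 — holds.
[7] E + G = -7 + 1 = -6 — holds.
[8] 5 / 5 = 1, so 5 divides 5 — holds.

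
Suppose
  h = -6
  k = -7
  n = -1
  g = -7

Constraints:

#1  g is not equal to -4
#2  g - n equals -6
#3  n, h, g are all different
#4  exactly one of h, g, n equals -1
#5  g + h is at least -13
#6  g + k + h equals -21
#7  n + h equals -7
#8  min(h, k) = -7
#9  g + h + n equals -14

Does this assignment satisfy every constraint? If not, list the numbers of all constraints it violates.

#1 g = -7, and -7 ≠ -4  ✓
#2 g - n = -7 - (-1) = -6  ✓
#3 values -1, -6, -7 are pairwise distinct  ✓
#4 h=-6, g=-7, n=-1; 1 of them equals -1  ✓
#5 g + h = -7 + (-6) = -13; -13 ≥ -13  ✓
#6 g + k + h = -7 + (-7) + (-6) = -20, not -21  ✗
#7 n + h = -1 + (-6) = -7  ✓
#8 min(-6, -7) = -7  ✓
#9 g + h + n = -7 + (-6) + (-1) = -14  ✓

The assignment fails constraint 6.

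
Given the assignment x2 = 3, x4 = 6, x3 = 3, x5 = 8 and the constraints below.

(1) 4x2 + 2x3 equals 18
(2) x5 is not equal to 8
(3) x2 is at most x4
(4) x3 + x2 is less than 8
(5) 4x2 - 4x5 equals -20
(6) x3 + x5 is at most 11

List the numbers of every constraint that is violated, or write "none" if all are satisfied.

Violated: 2.

(1) 4x2 + 2x3 = 4(3) + 2(3) = 18  ✔
(2) x5 = 8, but 8 is required to differ  ✘
(3) x2 = 3, x4 = 6; 3 ≤ 6  ✔
(4) x3 + x2 = 3 + 3 = 6; 6 < 8  ✔
(5) 4x2 - 4x5 = 4(3) - 4(8) = -20  ✔
(6) x3 + x5 = 3 + 8 = 11; 11 ≤ 11  ✔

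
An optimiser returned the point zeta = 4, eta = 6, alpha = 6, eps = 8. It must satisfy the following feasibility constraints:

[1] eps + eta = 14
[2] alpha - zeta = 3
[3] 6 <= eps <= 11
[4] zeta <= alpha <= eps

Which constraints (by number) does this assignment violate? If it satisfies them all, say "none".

[1] eps + eta = 8 + 6 = 14 — holds.
[2] alpha - zeta = 6 - 4 = 2, not 3 — fails.
[3] eps = 8 lies in [6, 11] — holds.
[4] values 4 <= 6 <= 8 — holds.

The assignment fails constraint 2.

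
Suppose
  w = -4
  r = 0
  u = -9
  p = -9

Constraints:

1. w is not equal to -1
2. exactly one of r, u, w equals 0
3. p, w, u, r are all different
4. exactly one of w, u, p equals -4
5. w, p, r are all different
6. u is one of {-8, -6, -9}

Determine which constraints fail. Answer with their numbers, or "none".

The assignment fails constraint 3.

1. w = -4, and -4 ≠ -1  ✓
2. r=0, u=-9, w=-4; 1 of them equals 0  ✓
3. p = u = -9, not all different  ✗
4. w=-4, u=-9, p=-9; 1 of them equals -4  ✓
5. values -4, -9, 0 are pairwise distinct  ✓
6. u = -9 is in {-8, -6, -9}  ✓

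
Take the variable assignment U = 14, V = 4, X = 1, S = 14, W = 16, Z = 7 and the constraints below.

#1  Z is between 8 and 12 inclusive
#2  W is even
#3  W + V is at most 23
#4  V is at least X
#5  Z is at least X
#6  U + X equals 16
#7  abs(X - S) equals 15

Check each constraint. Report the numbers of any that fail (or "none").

#1 Z = 7 is outside [8, 12]  ✘
#2 W = 16 is even  ✔
#3 W + V = 16 + 4 = 20; 20 ≤ 23  ✔
#4 V = 4, X = 1; 4 ≥ 1  ✔
#5 Z = 7, X = 1; 7 ≥ 1  ✔
#6 U + X = 14 + 1 = 15, not 16  ✘
#7 abs(1 - 14) = 13, not 15  ✘

Violated: 1, 6, 7.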